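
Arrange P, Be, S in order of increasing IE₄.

S, P, Be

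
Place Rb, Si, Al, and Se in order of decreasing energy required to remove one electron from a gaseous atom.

Se > Si > Al > Rb

Al is in period 3, group 13; Si is in period 3, group 14; Se is in period 4, group 16; Rb is in period 5, group 1.
Across a period the outer electron is held more tightly (higher IE₁); down a group it sits in a higher shell, more shielded, and comes off more easily.
Here both period and group differ, so the two effects have to be weighed against each other.
Al > Rb: both effects reinforce here, so Al is clearly the higher of the two.
Si > Al: both are in period 3; the period trend gives Si the larger value.
Se > Si: the two effects oppose for this pair; the across-period effect wins (941 vs 786 kJ/mol).
Approximate values (kJ/mol): Al 578, Si 786, Se 941, Rb 403.
So from highest to lowest: Se > Si > Al > Rb.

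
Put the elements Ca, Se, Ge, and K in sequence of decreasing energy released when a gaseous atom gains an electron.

Se > Ge > K > Ca

K is in period 4, group 1; Ca is in period 4, group 2; Ge is in period 4, group 14; Se is in period 4, group 16.
Atoms with high Z_eff and room in the valence shell (especially the halogens) have the most exothermic electron affinities.
All lie in period 4; the across-period trend (electron affinity increases left to right) applies, with the exception below.
Note the exception: K has a higher electron affinity than Ca, contrary to the simple trend — adding an electron to Ca (ns²) has to open a new, higher-energy np subshell, which is unfavourable.
Approximate values (kJ/mol): K 48, Ca 2, Ge 119, Se 195.
So from highest to lowest: Se > Ge > K > Ca.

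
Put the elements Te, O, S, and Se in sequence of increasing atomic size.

O < S < Se < Te

O is in period 2, group 16; S is in period 3, group 16; Se is in period 4, group 16; Te is in period 5, group 16.
Across a period the added protons contract the valence shell; down a group each new principal shell makes the atom larger.
All are in group 16, so atomic radius increases down the group.
So from smallest to largest: O < S < Se < Te.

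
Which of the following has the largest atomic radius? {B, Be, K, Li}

K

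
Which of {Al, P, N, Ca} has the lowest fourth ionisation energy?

After 3 electrons have been removed, what remains? Al³⁺ is the bare [Ne] core; P³⁺ still has 2 valence electrons; N³⁺ still has 2 valence electrons; Ca³⁺ is already 1 electron into the core.
Usually core removal costs more than valence removal, but here the competition is close: a tightly held n=2 valence electron can cost more to remove than an n=3 core electron, so the actual values have to decide it.
Valence configurations: P³⁺ [Ne]3s², N³⁺ [He]2s².
Approximate IE_4 values (kJ/mol): Al 11577, P 4964, N 7475, Ca 6491.
Overall IE_4 order: P < Ca < N < Al.

P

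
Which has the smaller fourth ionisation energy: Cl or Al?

Cl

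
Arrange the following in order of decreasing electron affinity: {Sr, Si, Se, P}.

Se > Si > P > Sr

Si is in period 3, group 14; P is in period 3, group 15; Se is in period 4, group 16; Sr is in period 5, group 2.
Electron affinity generally becomes more exothermic across a period toward the halogens and less exothermic down a group.
These span different periods and groups, so the two trends combine.
P > Sr: relative to Sr, both the across-period and down-group shifts push P's electron affinity up.
Si > P: this pair runs against the simple trend — see the exception note.
Se > Si: the two effects oppose for this pair; the across-period effect wins (195 vs 134 kJ/mol).
Note the exception: Si has a higher electron affinity than P, contrary to the simple trend — adding an electron to P's half-filled 3p³ is unfavourable, so Si (3p²) has the more exothermic EA.
Tabulated electron affinity (kJ/mol): Si 134, P 72, Se 195, Sr 5.
So from highest to lowest: Se > Si > P > Sr.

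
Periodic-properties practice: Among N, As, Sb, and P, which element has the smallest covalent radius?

Radius decreases left→right (rising Z_eff, same n) and increases top→bottom (higher n).
All are in group 15, so atomic radius increases down the group.
The smallest covalent radius among these belongs to N.

N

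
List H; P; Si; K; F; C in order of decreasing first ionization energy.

F > H > C > P > Si > K

IE₁ increases left→right with effective nuclear charge and decreases top→bottom as the valence shell moves farther out.
Neither a single period nor a single group — weigh both effects.
Si > K: relative to K, both the across-period and down-group shifts push Si's first ionization energy up.
P > Si: both are in period 3; the period trend gives P the larger value.
C > P: the two effects oppose for this pair; the down-group effect wins (1086 vs 1012 kJ/mol).
H > C: period and group pull opposite ways; the down-group shift dominates (1312 vs 1086 kJ/mol).
F > H: the two effects oppose for this pair; the across-period effect wins (1681 vs 1312 kJ/mol).
For reference (kJ/mol): H 1312, C 1086, F 1681, Si 786, P 1012, K 419.
So from highest to lowest: F > H > C > P > Si > K.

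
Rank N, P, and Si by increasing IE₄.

Si < P < N

Consider each +3 ion: N³⁺ still has 2 valence electrons; P³⁺ still has 2 valence electrons; Si³⁺ still has 1 valence electron.
All are still removing valence electrons, so compare the +3 ions as you would atoms: IE_4 generally rises across a period (higher Z_eff) and falls down a group (larger shell), subject to the usual subshell exceptions.
Valence configurations: N³⁺ [He]2s², P³⁺ [Ne]3s², Si³⁺ [Ne]3s¹.
The numbers (kJ/mol): N 7475, P 4964, Si 4356.
Hence IE_4: Si < P < N.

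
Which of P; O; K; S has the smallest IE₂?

The second ionization energy removes an electron from the +1 ion. For each element: P⁺ still has 4 valence electrons; O⁺ still has 5 valence electrons; K⁺ is the bare [Ar] core; S⁺ still has 5 valence electrons.
Usually core removal costs more than valence removal, but here the competition is close: a tightly held n=2 valence electron can cost more to remove than an n=3 core electron, so the actual values have to decide it.
Valence configurations: P⁺ [Ne]3s²3p², O⁺ [He]2s²2p³, S⁺ [Ne]3s²3p³.
Approximate IE_2 values (kJ/mol): P 1907, O 3388, K 3052, S 2252.
Overall IE_2 order: P < S < K < O.

P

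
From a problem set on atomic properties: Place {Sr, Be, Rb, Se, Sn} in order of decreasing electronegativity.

Be is in period 2, group 2; Se is in period 4, group 16; Rb is in period 5, group 1; Sr is in period 5, group 2; Sn is in period 5, group 14.
EN rises left→right (higher Z_eff, smaller atoms) and falls top→bottom (larger, more shielded atoms).
Neither a single period nor a single group — weigh both effects.
Sr > Rb: both are in period 5; the period trend gives Sr the larger value.
Be > Sr: they share group 2; the group trend gives Be the larger value.
Sn > Be: the two effects oppose for this pair; the across-period effect wins (1.96 vs 1.57).
Se > Sn: relative to Sn, both the across-period and down-group shifts push Se's electronegativity up.
Approximate values (Pauling): Be 1.57, Se 2.55, Rb 0.82, Sr 0.95, Sn 1.96.
So from highest to lowest: Se > Sn > Be > Sr > Rb.

Se > Sn > Be > Sr > Rb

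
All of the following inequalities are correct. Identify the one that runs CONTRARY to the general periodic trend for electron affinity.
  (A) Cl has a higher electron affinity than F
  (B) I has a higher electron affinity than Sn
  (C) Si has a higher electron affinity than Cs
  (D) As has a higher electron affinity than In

The general trend: electron affinity increases across a period and decreases down a group.
(A) Cl (period 3, group 17) vs F (period 2, group 17): the stated order contradicts the simple trend.
(B) I (period 5, group 17) vs Sn (period 5, group 14): the stated order agrees with the simple trend.
(C) Si (period 3, group 14) vs Cs (period 6, group 1): the stated order agrees with the simple trend.
(D) As (period 4, group 15) vs In (period 5, group 13): the stated order agrees with the simple trend.
The exception is (A): F's small 2p subshell makes the incoming electron feel strong e⁻–e⁻ repulsion, so Cl actually releases more energy on gaining an electron.

(A)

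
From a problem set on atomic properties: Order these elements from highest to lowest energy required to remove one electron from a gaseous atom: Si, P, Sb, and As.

P > As > Sb > Si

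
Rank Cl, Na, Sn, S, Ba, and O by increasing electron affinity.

Atoms with high Z_eff and room in the valence shell (especially the halogens) have the most exothermic electron affinities.
These span different periods and groups, so the two trends combine.
Na > Ba: the two effects oppose for this pair; the down-group effect wins (53 vs 14 kJ/mol).
Sn > Na: the two effects oppose for this pair; the across-period effect wins (107 vs 53 kJ/mol).
O > Sn: both effects reinforce here, so O is clearly the higher of the two.
S > O: this pair runs against the simple trend — see the exception note.
Cl > S: Cl lies to the right of S in period 3, so the across-period effect alone puts Cl higher.
Note the exception: S has a higher electron affinity than O, contrary to the simple trend — the compact 2p subshell of O repels the added electron more than S's larger 3p does.
Approximate values (kJ/mol): O 141, Na 53, S 200, Cl 349, Sn 107, Ba 14.
So from lowest to highest: Ba < Na < Sn < O < S < Cl.

Ba < Na < Sn < O < S < Cl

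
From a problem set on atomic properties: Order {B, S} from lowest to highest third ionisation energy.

S < B

The third ionization energy removes an electron from the +2 ion. For each element: B²⁺ still has 1 valence electron; S²⁺ still has 4 valence electrons.
All are still removing valence electrons, so compare the +2 ions as you would atoms: IE_3 generally rises across a period (higher Z_eff) and falls down a group (larger shell), subject to the usual subshell exceptions.
Valence configurations: B²⁺ [He]2s¹, S²⁺ [Ne]3s²3p².
Approximate IE_3 values (kJ/mol): B 3660, S 3357.
Putting it together, IE_3: S < B.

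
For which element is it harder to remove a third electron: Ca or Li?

The third ionization energy removes an electron from the +2 ion. For each element: Ca²⁺ is the bare [Ar] core; Li²⁺ is already 1 electron into the core.
All of these are removing an electron from a noble-gas core or deeper; the smaller core (lower principal quantum number) is held far more tightly, and within a period the higher nuclear charge binds the same core more tightly.
The numbers (kJ/mol): Ca 4912, Li 11815.
Hence IE_3: Ca < Li.

Li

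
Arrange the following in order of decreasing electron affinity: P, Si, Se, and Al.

Se > Si > P > Al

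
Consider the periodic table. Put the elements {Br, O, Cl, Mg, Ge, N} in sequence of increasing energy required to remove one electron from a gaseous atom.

Mg < Ge < Br < Cl < O < N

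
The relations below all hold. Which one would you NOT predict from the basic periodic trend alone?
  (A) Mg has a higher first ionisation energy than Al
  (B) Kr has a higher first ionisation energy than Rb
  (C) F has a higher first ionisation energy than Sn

(A)

The general trend: first ionisation energy increases across a period and decreases down a group.
(A) Mg (period 3, group 2) vs Al (period 3, group 13): the stated order contradicts the simple trend.
(B) Kr (period 4, group 18) vs Rb (period 5, group 1): the stated order agrees with the simple trend.
(C) F (period 2, group 17) vs Sn (period 5, group 14): the stated order agrees with the simple trend.
The exception is (A): Al's single 3p electron is easier to remove than one from Mg's filled 3s².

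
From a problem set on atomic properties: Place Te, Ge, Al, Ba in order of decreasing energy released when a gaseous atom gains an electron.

Te, Ge, Al, Ba

Al is in period 3, group 13; Ge is in period 4, group 14; Te is in period 5, group 16; Ba is in period 6, group 2.
Adding an electron releases more energy for atoms nearer the top right (short of the noble gases).
Here both period and group differ, so the two effects have to be weighed against each other.
Al > Ba: relative to Ba, both the across-period and down-group shifts push Al's electron affinity up.
Ge > Al: period and group pull opposite ways; the across-period shift dominates (119 vs 42 kJ/mol).
Te > Ge: period and group pull opposite ways; the across-period shift dominates (190 vs 119 kJ/mol).
Tabulated electron affinity (kJ/mol): Al 42, Ge 119, Te 190, Ba 14.
So from highest to lowest: Te > Ge > Al > Ba.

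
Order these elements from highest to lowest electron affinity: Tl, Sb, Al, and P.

Sb, P, Al, Tl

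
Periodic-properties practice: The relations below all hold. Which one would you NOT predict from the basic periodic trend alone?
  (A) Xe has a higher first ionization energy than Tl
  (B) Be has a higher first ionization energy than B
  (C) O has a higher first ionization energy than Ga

The general trend: first ionization energy increases across a period and decreases down a group.
(A) Xe (period 5, group 18) vs Tl (period 6, group 13): the stated order agrees with the simple trend.
(B) Be (period 2, group 2) vs B (period 2, group 13): the stated order contradicts the simple trend.
(C) O (period 2, group 16) vs Ga (period 4, group 13): the stated order agrees with the simple trend.
The exception is (B): removing B's lone 2p electron is easier than breaking Be's filled 2s².

(B)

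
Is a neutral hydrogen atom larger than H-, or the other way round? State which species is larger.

H-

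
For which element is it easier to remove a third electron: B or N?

B

The third ionization energy removes an electron from the +2 ion. For each element: B²⁺ still has 1 valence electron; N²⁺ still has 3 valence electrons.
All are still removing valence electrons, so compare the +2 ions as you would atoms: IE_3 generally rises across a period (higher Z_eff) and falls down a group (larger shell), subject to the usual subshell exceptions.
Valence configurations: B²⁺ [He]2s¹, N²⁺ [He]2s²2p¹.
Approximate IE_3 values (kJ/mol): B 3660, N 4578.
Overall IE_3 order: B < N.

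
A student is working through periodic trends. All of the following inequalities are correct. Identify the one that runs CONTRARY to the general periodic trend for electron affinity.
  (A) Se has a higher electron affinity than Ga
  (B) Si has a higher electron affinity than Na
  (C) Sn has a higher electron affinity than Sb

(C)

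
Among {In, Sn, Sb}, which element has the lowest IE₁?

In

In is in period 5, group 13; Sn is in period 5, group 14; Sb is in period 5, group 15.
IE₁ increases left→right with effective nuclear charge and decreases top→bottom as the valence shell moves farther out.
All lie in period 5, so first ionization energy increases left to right.
The lowest IE₁ among these belongs to In.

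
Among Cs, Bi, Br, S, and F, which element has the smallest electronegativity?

Cs

F is in period 2, group 17; S is in period 3, group 16; Br is in period 4, group 17; Cs is in period 6, group 1; Bi is in period 6, group 15.
Electronegativity increases across a period and decreases down a group, tracking effective nuclear charge and atomic size.
Neither a single period nor a single group — weigh both effects.
Bi > Cs: Bi lies to the right of Cs in period 6, so the across-period effect alone puts Bi higher.
S > Bi: both effects reinforce here, so S is clearly the higher of the two.
Br > S: the two effects oppose for this pair; the across-period effect wins (2.96 vs 2.58).
F > Br: they share group 17; the group trend gives F the larger value.
Tabulated electronegativity (Pauling): F 3.98, S 2.58, Br 2.96, Cs 0.79, Bi 2.02.
The smallest electronegativity among these belongs to Cs.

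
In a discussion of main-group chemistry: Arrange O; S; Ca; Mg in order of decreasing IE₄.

Mg > O > Ca > S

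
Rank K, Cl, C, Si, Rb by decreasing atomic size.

Atomic radius shrinks across a period as nuclear charge pulls the same shell inward, and grows down a group as new shells are added.
These span different periods and groups, so the two trends combine.
Cl > C: period and group pull opposite ways; the down-group shift dominates (99 vs 75 pm).
Si > Cl: Si lies to the left of Cl in period 3, so the across-period effect alone puts Si larger.
K > Si: both effects reinforce here, so K is clearly the larger of the two.
Rb > K: they share group 1; the group trend gives Rb the larger value.
Approximate values (pm): C 75, Si 116, Cl 99, K 196, Rb 210.
So from largest to smallest: Rb > K > Si > Cl > C.

Rb, K, Si, Cl, C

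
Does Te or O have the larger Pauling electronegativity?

O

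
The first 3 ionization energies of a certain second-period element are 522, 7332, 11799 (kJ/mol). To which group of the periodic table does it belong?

Look for the largest jump between consecutive ionization energies: IE2/IE1 ≈ 14.0, far larger than any earlier ratio.
That jump marks the point where a core electron is being removed. So the atom has 1 valence electron.
A main-group element with 1 valence electron is in group 1.

Group 1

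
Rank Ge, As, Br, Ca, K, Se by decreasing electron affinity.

K is in period 4, group 1; Ca is in period 4, group 2; Ge is in period 4, group 14; As is in period 4, group 15; Se is in period 4, group 16; Br is in period 4, group 17.
Adding an electron releases more energy for atoms nearer the top right (short of the noble gases).
All lie in period 4; the across-period trend (electron affinity increases left to right) applies, with the exception below.
Note the exception: K has a higher electron affinity than Ca, contrary to the simple trend — adding an electron to Ca (ns²) has to open a new, higher-energy np subshell, which is unfavourable.
Note the exception: Ge has a higher electron affinity than As, contrary to the simple trend — adding an electron to As's half-filled 4p³ is unfavourable, so Ge (4p²) has the more exothermic EA.
Tabulated electron affinity (kJ/mol): K 48, Ca 2, Ge 119, As 78, Se 195, Br 325.
So from highest to lowest: Br > Se > Ge > As > K > Ca.

Br > Se > Ge > As > K > Ca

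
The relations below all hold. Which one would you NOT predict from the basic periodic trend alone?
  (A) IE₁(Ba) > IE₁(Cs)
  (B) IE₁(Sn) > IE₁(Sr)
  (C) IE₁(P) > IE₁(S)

(C)

The general trend: first ionisation energy increases across a period and decreases down a group.
(A) Ba (period 6, group 2) vs Cs (period 6, group 1): the stated order agrees with the simple trend.
(B) Sn (period 5, group 14) vs Sr (period 5, group 2): the stated order agrees with the simple trend.
(C) P (period 3, group 15) vs S (period 3, group 16): the stated order contradicts the simple trend.
The exception is (C): S (3p⁴) ionizes more easily than half-filled P (3p³) because the paired 3p electron in S is pushed out by e⁻–e⁻ repulsion.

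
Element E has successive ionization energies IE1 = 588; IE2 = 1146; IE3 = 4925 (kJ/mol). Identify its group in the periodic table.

Look for the largest jump between consecutive ionization energies: IE3/IE2 ≈ 4.3, far larger than any earlier ratio.
That jump marks the point where a core electron is being removed. So the atom has 2 valence electrons.
A main-group element with 2 valence electrons is in group 2.

Group 2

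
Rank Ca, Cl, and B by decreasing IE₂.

B, Cl, Ca

Consider each +1 ion: Ca⁺ still has 1 valence electron; Cl⁺ still has 6 valence electrons; B⁺ still has 2 valence electrons.
All are still removing valence electrons, so compare the +1 ions as you would atoms: IE_2 generally rises across a period (higher Z_eff) and falls down a group (larger shell), subject to the usual subshell exceptions.
Valence configurations: Ca⁺ [Ar]4s¹, Cl⁺ [Ne]3s²3p⁴, B⁺ [He]2s².
Approximate IE_2 values (kJ/mol): Ca 1145, Cl 2298, B 2427.
So the second ionization energies run Ca < Cl < B.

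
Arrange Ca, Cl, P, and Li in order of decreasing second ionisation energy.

Li > Cl > P > Ca

IE_2 is the cost of taking one more electron from the +1 cation: Ca⁺ still has 1 valence electron; Cl⁺ still has 6 valence electrons; P⁺ still has 4 valence electrons; Li⁺ is the bare [He] core.
Pulling an electron out of a noble-gas core costs far more than removing a remaining valence electron, so Li sits at the high end of IE_2.
Valence configurations: Ca⁺ [Ar]4s¹, Cl⁺ [Ne]3s²3p⁴, P⁺ [Ne]3s²3p².
Approximate IE_2 values (kJ/mol): Ca 1145, Cl 2298, P 1907, Li 7298.
Hence IE_2: Ca < P < Cl < Li.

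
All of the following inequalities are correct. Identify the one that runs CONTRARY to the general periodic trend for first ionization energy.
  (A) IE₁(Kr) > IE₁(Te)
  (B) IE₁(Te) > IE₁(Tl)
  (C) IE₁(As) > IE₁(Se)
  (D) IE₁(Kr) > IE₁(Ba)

The general trend: first ionization energy increases across a period and decreases down a group.
(A) Kr (period 4, group 18) vs Te (period 5, group 16): the stated order agrees with the simple trend.
(B) Te (period 5, group 16) vs Tl (period 6, group 13): the stated order agrees with the simple trend.
(C) As (period 4, group 15) vs Se (period 4, group 16): the stated order contradicts the simple trend.
(D) Kr (period 4, group 18) vs Ba (period 6, group 2): the stated order agrees with the simple trend.
The exception is (C): Se (4p⁴) ionizes more easily than half-filled As (4p³).

(C)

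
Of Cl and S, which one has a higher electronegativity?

S is in period 3, group 16; Cl is in period 3, group 17.
Smaller atoms with higher effective nuclear charge are more electronegative.
All lie in period 3, so electronegativity increases left to right.
So Cl has the higher electronegativity (Cl > S).

Cl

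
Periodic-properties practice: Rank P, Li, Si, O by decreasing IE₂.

IE_2 is the cost of taking one more electron from the +1 cation: P⁺ still has 4 valence electrons; Li⁺ is the bare [He] core; Si⁺ still has 3 valence electrons; O⁺ still has 5 valence electrons.
Breaking into a closed-shell core is much more expensive than removing a leftover valence electron — Li has the largest IE_2 here.
Valence configurations: P⁺ [Ne]3s²3p², Si⁺ [Ne]3s²3p¹, O⁺ [He]2s²2p³.
Approximate IE_2 values (kJ/mol): P 1907, Li 7298, Si 1577, O 3388.
So the second ionization energies run Si < P < O < Li.

Li > O > P > Si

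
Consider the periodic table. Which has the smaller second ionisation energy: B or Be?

Be

Consider each +1 ion: B⁺ still has 2 valence electrons; Be⁺ still has 1 valence electron.
All are still removing valence electrons, so compare the +1 ions as you would atoms: IE_2 generally rises across a period (higher Z_eff) and falls down a group (larger shell), subject to the usual subshell exceptions.
Valence configurations: B⁺ [He]2s², Be⁺ [He]2s¹.
The numbers (kJ/mol): B 2427, Be 1757.
So the second ionization energies run Be < B.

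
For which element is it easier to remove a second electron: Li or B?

B

The second ionization energy removes an electron from the +1 ion. For each element: Li⁺ is the bare [He] core; B⁺ still has 2 valence electrons.
Core electrons are held far more tightly than valence electrons, so Li tops the IE_2 order.
Tabulated IE_2 (kJ/mol): Li 7298, B 2427.
Overall IE_2 order: B < Li.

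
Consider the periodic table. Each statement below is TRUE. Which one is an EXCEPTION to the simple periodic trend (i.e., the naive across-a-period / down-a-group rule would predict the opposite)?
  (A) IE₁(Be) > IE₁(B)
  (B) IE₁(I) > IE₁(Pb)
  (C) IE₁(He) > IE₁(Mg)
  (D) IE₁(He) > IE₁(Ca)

(A)

The general trend: first ionisation energy increases across a period and decreases down a group.
(A) Be (period 2, group 2) vs B (period 2, group 13): the stated order contradicts the simple trend.
(B) I (period 5, group 17) vs Pb (period 6, group 14): the stated order agrees with the simple trend.
(C) He (period 1, group 18) vs Mg (period 3, group 2): the stated order agrees with the simple trend.
(D) He (period 1, group 18) vs Ca (period 4, group 2): the stated order agrees with the simple trend.
The exception is (A): removing B's lone 2p electron is easier than breaking Be's filled 2s².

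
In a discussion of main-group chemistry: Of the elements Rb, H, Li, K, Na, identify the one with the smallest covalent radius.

H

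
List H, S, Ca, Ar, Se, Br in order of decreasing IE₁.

H is in period 1, group 1; S is in period 3, group 16; Ar is in period 3, group 18; Ca is in period 4, group 2; Se is in period 4, group 16; Br is in period 4, group 17.
First ionization energy rises across a period (greater Z_eff holds electrons more tightly) and falls down a group (valence electrons are farther from the nucleus).
Neither a single period nor a single group — weigh both effects.
Se > Ca: Se lies to the right of Ca in period 4, so the across-period effect alone puts Se higher.
S > Se: S sits above Se in group 16, so the down-group effect alone puts S higher.
Br > S: the two effects oppose for this pair; the across-period effect wins (1140 vs 1000 kJ/mol).
H > Br: period and group pull opposite ways; the down-group shift dominates (1312 vs 1140 kJ/mol).
Ar > H: period and group pull opposite ways; the across-period shift dominates (1521 vs 1312 kJ/mol).
Tabulated first ionization energy (kJ/mol): H 1312, S 1000, Ar 1521, Ca 590, Se 941, Br 1140.
So from highest to lowest: Ar > H > Br > S > Se > Ca.

Ar, H, Br, S, Se, Ca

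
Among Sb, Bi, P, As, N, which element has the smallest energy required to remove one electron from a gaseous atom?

First ionization energy rises across a period (greater Z_eff holds electrons more tightly) and falls down a group (valence electrons are farther from the nucleus).
All are in group 15, so first ionization energy increases up the group.
The smallest energy required to remove one electron from a gaseous atom among these belongs to Bi.

Bi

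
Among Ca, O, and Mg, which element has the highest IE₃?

Mg

The third ionization energy removes an electron from the +2 ion. For each element: Ca²⁺ is the bare [Ar] core; O²⁺ still has 4 valence electrons; Mg²⁺ is the bare [Ne] core.
Usually core removal costs more than valence removal, but here the competition is close: a tightly held n=2 valence electron can cost more to remove than an n=3 core electron, so the actual values have to decide it.
Approximate IE_3 values (kJ/mol): Ca 4912, O 5300, Mg 7733.
Putting it together, IE_3: Ca < O < Mg.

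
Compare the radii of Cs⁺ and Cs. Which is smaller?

Forming Cs⁺ removes 1 electron from Cs. Fewer electrons for the same nuclear charge means less shielding and a higher Z_eff on the remaining electrons, and for main-group metals the entire outer shell is lost.
A cation is smaller than its parent atom: Cs⁺ < Cs.

Cs⁺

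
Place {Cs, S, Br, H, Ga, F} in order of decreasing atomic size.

Cs, Ga, Br, S, F, H

H is in period 1, group 1; F is in period 2, group 17; S is in period 3, group 16; Ga is in period 4, group 13; Br is in period 4, group 17; Cs is in period 6, group 1.
Radius decreases left→right (rising Z_eff, same n) and increases top→bottom (higher n).
These span different periods and groups, so the two trends combine.
F > H: the two effects oppose for this pair; the down-group effect wins (64 vs 32 pm).
S > F: relative to F, both the across-period and down-group shifts push S's atomic radius up.
Br > S: period and group pull opposite ways; the down-group shift dominates (114 vs 103 pm).
Ga > Br: both are in period 4; the period trend gives Ga the larger value.
Cs > Ga: both effects reinforce here, so Cs is clearly the larger of the two.
For reference (pm): H 32, F 64, S 103, Ga 124, Br 114, Cs 232.
So from largest to smallest: Cs > Ga > Br > S > F > H.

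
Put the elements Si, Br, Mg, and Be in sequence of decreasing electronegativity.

Br > Si > Be > Mg

Be is in period 2, group 2; Mg is in period 3, group 2; Si is in period 3, group 14; Br is in period 4, group 17.
EN rises left→right (higher Z_eff, smaller atoms) and falls top→bottom (larger, more shielded atoms).
These span different periods and groups, so the two trends combine.
Be > Mg: Be sits above Mg in group 2, so the down-group effect alone puts Be higher.
Si > Be: period and group pull opposite ways; the across-period shift dominates (1.90 vs 1.57).
Br > Si: period and group pull opposite ways; the across-period shift dominates (2.96 vs 1.90).
Approximate values (Pauling): Be 1.57, Mg 1.31, Si 1.90, Br 2.96.
So from highest to lowest: Br > Si > Be > Mg.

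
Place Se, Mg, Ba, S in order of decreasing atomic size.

Mg is in period 3, group 2; S is in period 3, group 16; Se is in period 4, group 16; Ba is in period 6, group 2.
Radius decreases left→right (rising Z_eff, same n) and increases top→bottom (higher n).
These span different periods and groups, so the two trends combine.
Se > S: Se sits below S in group 16, so the down-group effect alone puts Se larger.
Mg > Se: period and group pull opposite ways; the across-period shift dominates (139 vs 116 pm).
Ba > Mg: Ba sits below Mg in group 2, so the down-group effect alone puts Ba larger.
For reference (pm): Mg 139, S 103, Se 116, Ba 196.
So from largest to smallest: Ba > Mg > Se > S.

Ba > Mg > Se > S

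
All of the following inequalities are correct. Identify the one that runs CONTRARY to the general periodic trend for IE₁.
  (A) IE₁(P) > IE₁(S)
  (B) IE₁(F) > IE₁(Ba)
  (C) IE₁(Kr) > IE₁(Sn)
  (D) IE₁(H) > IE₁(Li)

The general trend: IE₁ increases across a period and decreases down a group.
(A) P (period 3, group 15) vs S (period 3, group 16): the stated order contradicts the simple trend.
(B) F (period 2, group 17) vs Ba (period 6, group 2): the stated order agrees with the simple trend.
(C) Kr (period 4, group 18) vs Sn (period 5, group 14): the stated order agrees with the simple trend.
(D) H (period 1, group 1) vs Li (period 2, group 1): the stated order agrees with the simple trend.
The exception is (A): S (3p⁴) ionizes more easily than half-filled P (3p³) because the paired 3p electron in S is pushed out by e⁻–e⁻ repulsion.

(A)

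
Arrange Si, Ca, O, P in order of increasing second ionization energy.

Ca < Si < P < O

Consider each +1 ion: Si⁺ still has 3 valence electrons; Ca⁺ still has 1 valence electron; O⁺ still has 5 valence electrons; P⁺ still has 4 valence electrons.
All are still removing valence electrons, so compare the +1 ions as you would atoms: IE_2 generally rises across a period (higher Z_eff) and falls down a group (larger shell), subject to the usual subshell exceptions.
Valence configurations: Si⁺ [Ne]3s²3p¹, Ca⁺ [Ar]4s¹, O⁺ [He]2s²2p³, P⁺ [Ne]3s²3p².
The numbers (kJ/mol): Si 1577, Ca 1145, O 3388, P 1907.
So the second ionization energies run Ca < Si < P < O.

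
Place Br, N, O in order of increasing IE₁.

Br < O < N

N is in period 2, group 15; O is in period 2, group 16; Br is in period 4, group 17.
Removing the outermost electron gets harder across a period and easier down a group.
These span different periods and groups, so the two trends combine.
O > Br: period and group pull opposite ways; the down-group shift dominates (1314 vs 1140 kJ/mol).
N > O: this pair runs against the simple trend — see the exception note.
Note the exception: N has a higher first ionization energy than O, contrary to the simple trend — pairing an electron in O's 2p⁴ costs repulsion energy, so O ionizes more easily than half-filled N (2p³).
For reference (kJ/mol): N 1402, O 1314, Br 1140.
So from lowest to highest: Br < O < N.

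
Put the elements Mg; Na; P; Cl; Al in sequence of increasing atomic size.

Cl < P < Al < Mg < Na

Na is in period 3, group 1; Mg is in period 3, group 2; Al is in period 3, group 13; P is in period 3, group 15; Cl is in period 3, group 17.
Across a period the added protons contract the valence shell; down a group each new principal shell makes the atom larger.
All lie in period 3, so atomic radius increases right to left.
So from smallest to largest: Cl < P < Al < Mg < Na.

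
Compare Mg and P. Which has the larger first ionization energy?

Mg is in period 3, group 2; P is in period 3, group 15.
Removing the outermost electron gets harder across a period and easier down a group.
All lie in period 3, so first ionization energy increases left to right.
So P has the larger first ionization energy (P > Mg).

P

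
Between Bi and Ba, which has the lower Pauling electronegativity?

Electronegativity increases across a period and decreases down a group, tracking effective nuclear charge and atomic size.
All lie in period 6, so electronegativity increases left to right.
So Ba has the lower Pauling electronegativity (Ba < Bi).

Ba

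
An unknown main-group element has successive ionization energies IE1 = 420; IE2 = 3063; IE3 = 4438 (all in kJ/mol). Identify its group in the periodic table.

Group 1

Look for the largest jump between consecutive ionization energies: IE2/IE1 ≈ 7.3, far larger than any earlier ratio.
That jump marks the point where a core electron is being removed. So the atom has 1 valence electron.
A main-group element with 1 valence electron is in group 1.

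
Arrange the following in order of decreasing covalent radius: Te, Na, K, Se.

Na is in period 3, group 1; K is in period 4, group 1; Se is in period 4, group 16; Te is in period 5, group 16.
Moving right in a period, electrons are added to the same shell under a stronger nuclear pull, so atoms get smaller; moving down, a new shell is opened and atoms get larger.
Here both period and group differ, so the two effects have to be weighed against each other.
Te > Se: they share group 16; the group trend gives Te the larger value.
Na > Te: the two effects oppose for this pair; the across-period effect wins (155 vs 136 pm).
K > Na: K sits below Na in group 1, so the down-group effect alone puts K larger.
For reference (pm): Na 155, K 196, Se 116, Te 136.
So from largest to smallest: K > Na > Te > Se.

K > Na > Te > Se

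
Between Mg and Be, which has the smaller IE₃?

Mg

Consider each +2 ion: Mg²⁺ is the bare [Ne] core; Be²⁺ is the bare [He] core.
All of these are removing an electron from a noble-gas core or deeper; the smaller core (lower principal quantum number) is held far more tightly, and within a period the higher nuclear charge binds the same core more tightly.
Tabulated IE_3 (kJ/mol): Mg 7733, Be 14849.
Hence IE_3: Mg < Be.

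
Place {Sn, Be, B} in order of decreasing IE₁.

Be, B, Sn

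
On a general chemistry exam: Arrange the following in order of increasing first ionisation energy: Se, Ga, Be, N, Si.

Ga < Si < Be < Se < N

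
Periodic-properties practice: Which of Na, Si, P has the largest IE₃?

IE_3 is the cost of taking one more electron from the +2 cation: Na²⁺ is already 1 electron into the core; Si²⁺ still has 2 valence electrons; P²⁺ still has 3 valence electrons.
Pulling an electron out of a noble-gas core costs far more than removing a remaining valence electron, so Na sits at the high end of IE_3.
Valence configurations: Si²⁺ [Ne]3s², P²⁺ [Ne]3s²3p¹.
P²⁺ loses a lone 3p electron whereas Si²⁺ must break into a filled 3s² pair, so IE_3(Si) > IE_3(P) even though P has the higher nuclear charge.
Approximate IE_3 values (kJ/mol): Na 6910, Si 3232, P 2914.
Overall IE_3 order: P < Si < Na.

Na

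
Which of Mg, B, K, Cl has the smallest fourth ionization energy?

Cl

IE_4 is the cost of taking one more electron from the +3 cation: Mg³⁺ is already 1 electron into the core; B³⁺ is the bare [He] core; K³⁺ is already 2 electrons into the core; Cl³⁺ still has 4 valence electrons.
Pulling an electron out of a noble-gas core costs far more than removing a remaining valence electron, so K, Mg and B sit at the high end of IE_4.
The numbers (kJ/mol): Mg 10543, B 25026, K 5877, Cl 5159.
Hence IE_4: Cl < K < Mg < B.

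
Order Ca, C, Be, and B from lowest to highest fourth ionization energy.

The fourth ionization energy removes an electron from the +3 ion. For each element: Ca³⁺ is already 1 electron into the core; C³⁺ still has 1 valence electron; Be³⁺ is already 1 electron into the core; B³⁺ is the bare [He] core.
Pulling an electron out of a noble-gas core costs far more than removing a remaining valence electron, so Ca, Be and B sit at the high end of IE_4.
Tabulated IE_4 (kJ/mol): Ca 6491, C 6223, Be 21007, B 25026.
So the fourth ionization energies run C < Ca < Be < B.

C < Ca < Be < B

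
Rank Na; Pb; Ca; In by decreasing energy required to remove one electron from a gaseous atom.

Pb > Ca > In > Na

Na is in period 3, group 1; Ca is in period 4, group 2; In is in period 5, group 13; Pb is in period 6, group 14.
IE₁ increases left→right with effective nuclear charge and decreases top→bottom as the valence shell moves farther out.
These sit on a diagonal, where the across-period and down-group effects partly cancel.
In > Na: period and group pull opposite ways; the across-period shift dominates (558 vs 496 kJ/mol).
Ca > In: period and group pull opposite ways; the down-group shift dominates (590 vs 558 kJ/mol).
Pb > Ca: period and group pull opposite ways; the across-period shift dominates (716 vs 590 kJ/mol).
For reference (kJ/mol): Na 496, Ca 590, In 558, Pb 716.
So from highest to lowest: Pb > Ca > In > Na.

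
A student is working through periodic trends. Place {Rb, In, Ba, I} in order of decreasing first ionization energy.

I, In, Ba, Rb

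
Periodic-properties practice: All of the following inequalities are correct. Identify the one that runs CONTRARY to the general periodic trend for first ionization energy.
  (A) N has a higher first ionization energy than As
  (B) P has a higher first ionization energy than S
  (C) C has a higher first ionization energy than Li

The general trend: first ionization energy increases across a period and decreases down a group.
(A) N (period 2, group 15) vs As (period 4, group 15): the stated order agrees with the simple trend.
(B) P (period 3, group 15) vs S (period 3, group 16): the stated order contradicts the simple trend.
(C) C (period 2, group 14) vs Li (period 2, group 1): the stated order agrees with the simple trend.
The exception is (B): S (3p⁴) ionizes more easily than half-filled P (3p³) because the paired 3p electron in S is pushed out by e⁻–e⁻ repulsion.

(B)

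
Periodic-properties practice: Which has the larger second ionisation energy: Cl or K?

Consider each +1 ion: Cl⁺ still has 6 valence electrons; K⁺ is the bare [Ar] core.
Pulling an electron out of a noble-gas core costs far more than removing a remaining valence electron, so K sits at the high end of IE_2.
Tabulated IE_2 (kJ/mol): Cl 2298, K 3052.
Overall IE_2 order: Cl < K.

K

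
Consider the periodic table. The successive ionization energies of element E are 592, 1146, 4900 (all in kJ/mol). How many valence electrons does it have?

Look for the largest jump between consecutive ionization energies: IE3/IE2 ≈ 4.3, far larger than any earlier ratio.
That jump marks the point where a core electron is being removed. So the atom has 2 valence electrons.

2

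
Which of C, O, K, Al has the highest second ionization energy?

O

The second ionization energy removes an electron from the +1 ion. For each element: C⁺ still has 3 valence electrons; O⁺ still has 5 valence electrons; K⁺ is the bare [Ar] core; Al⁺ still has 2 valence electrons.
Usually core removal costs more than valence removal, but here the competition is close: a tightly held n=2 valence electron can cost more to remove than an n=3 core electron, so the actual values have to decide it.
Valence configurations: C⁺ [He]2s²2p¹, O⁺ [He]2s²2p³, Al⁺ [Ne]3s².
The numbers (kJ/mol): C 2353, O 3388, K 3052, Al 1817.
Overall IE_2 order: Al < C < K < O.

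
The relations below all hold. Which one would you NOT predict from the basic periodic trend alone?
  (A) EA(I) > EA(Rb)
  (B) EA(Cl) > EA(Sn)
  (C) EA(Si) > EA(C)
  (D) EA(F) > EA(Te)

The general trend: electron affinity increases across a period and decreases down a group.
(A) I (period 5, group 17) vs Rb (period 5, group 1): the stated order agrees with the simple trend.
(B) Cl (period 3, group 17) vs Sn (period 5, group 14): the stated order agrees with the simple trend.
(C) Si (period 3, group 14) vs C (period 2, group 14): the stated order contradicts the simple trend.
(D) F (period 2, group 17) vs Te (period 5, group 16): the stated order agrees with the simple trend.
The exception is (C): Si's larger, more diffuse 3p orbitals accept an added electron slightly more readily than C's compact 2p.

(C)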